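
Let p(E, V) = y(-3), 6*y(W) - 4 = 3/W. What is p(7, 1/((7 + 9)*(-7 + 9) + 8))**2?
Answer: 1/4 ≈ 0.25000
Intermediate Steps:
y(W) = 2/3 + 1/(2*W) (y(W) = 2/3 + (3/W)/6 = 2/3 + 1/(2*W))
p(E, V) = 1/2 (p(E, V) = (1/6)*(3 + 4*(-3))/(-3) = (1/6)*(-1/3)*(3 - 12) = (1/6)*(-1/3)*(-9) = 1/2)
p(7, 1/((7 + 9)*(-7 + 9) + 8))**2 = (1/2)**2 = 1/4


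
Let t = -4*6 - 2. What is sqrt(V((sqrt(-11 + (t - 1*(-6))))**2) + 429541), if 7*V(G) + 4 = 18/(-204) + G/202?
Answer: 2*sqrt(15512460556481)/12019 ≈ 655.39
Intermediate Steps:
t = -26 (t = -24 - 2 = -26)
V(G) = -139/238 + G/1414 (V(G) = -4/7 + (18/(-204) + G/202)/7 = -4/7 + (18*(-1/204) + G*(1/202))/7 = -4/7 + (-3/34 + G/202)/7 = -4/7 + (-3/238 + G/1414) = -139/238 + G/1414)
sqrt(V((sqrt(-11 + (t - 1*(-6))))**2) + 429541) = sqrt((-139/238 + (sqrt(-11 + (-26 - 1*(-6))))**2/1414) + 429541) = sqrt((-139/238 + (sqrt(-11 + (-26 + 6)))**2/1414) + 429541) = sqrt((-139/238 + (sqrt(-11 - 20))**2/1414) + 429541) = sqrt((-139/238 + (sqrt(-31))**2/1414) + 429541) = sqrt((-139/238 + (I*sqrt(31))**2/1414) + 429541) = sqrt((-139/238 + (1/1414)*(-31)) + 429541) = sqrt((-139/238 - 31/1414) + 429541) = sqrt(-7283/12019 + 429541) = sqrt(5162645996/12019) = 2*sqrt(15512460556481)/12019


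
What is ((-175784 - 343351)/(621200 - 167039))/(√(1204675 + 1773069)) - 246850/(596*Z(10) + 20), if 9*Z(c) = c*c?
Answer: -222165/5978 - 173045*√186109/112697932732 ≈ -37.164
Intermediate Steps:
Z(c) = c²/9 (Z(c) = (c*c)/9 = c²/9)
((-175784 - 343351)/(621200 - 167039))/(√(1204675 + 1773069)) - 246850/(596*Z(10) + 20) = ((-175784 - 343351)/(621200 - 167039))/(√(1204675 + 1773069)) - 246850/(596*((⅑)*10²) + 20) = (-519135/454161)/(√2977744) - 246850/(596*((⅑)*100) + 20) = (-519135*1/454161)/((4*√186109)) - 246850/(596*(100/9) + 20) = -173045*√186109/112697932732 - 246850/(59600/9 + 20) = -173045*√186109/112697932732 - 246850/59780/9 = -173045*√186109/112697932732 - 246850*9/59780 = -173045*√186109/112697932732 - 222165/5978 = -222165/5978 - 173045*√186109/112697932732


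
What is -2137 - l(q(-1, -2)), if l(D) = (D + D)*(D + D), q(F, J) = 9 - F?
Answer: -2537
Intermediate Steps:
l(D) = 4*D² (l(D) = (2*D)*(2*D) = 4*D²)
-2137 - l(q(-1, -2)) = -2137 - 4*(9 - 1*(-1))² = -2137 - 4*(9 + 1)² = -2137 - 4*10² = -2137 - 4*100 = -2137 - 1*400 = -2137 - 400 = -2537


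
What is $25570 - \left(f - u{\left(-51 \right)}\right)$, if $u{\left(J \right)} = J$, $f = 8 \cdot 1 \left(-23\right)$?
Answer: $25703$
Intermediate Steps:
$f = -184$ ($f = 8 \left(-23\right) = -184$)
$25570 - \left(f - u{\left(-51 \right)}\right) = 25570 - -133 = 25570 + \left(-51 + 184\right) = 25570 + 133 = 25703$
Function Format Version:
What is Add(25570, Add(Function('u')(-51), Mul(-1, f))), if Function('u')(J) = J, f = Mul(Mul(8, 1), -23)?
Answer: 25703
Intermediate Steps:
f = -184 (f = Mul(8, -23) = -184)
Add(25570, Add(Function('u')(-51), Mul(-1, f))) = Add(25570, Add(-51, Mul(-1, -184))) = Add(25570, Add(-51, 184)) = Add(25570, 133) = 25703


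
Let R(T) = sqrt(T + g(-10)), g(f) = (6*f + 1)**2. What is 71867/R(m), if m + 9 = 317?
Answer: 71867*sqrt(421)/1263 ≈ 1167.5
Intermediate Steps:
m = 308 (m = -9 + 317 = 308)
g(f) = (1 + 6*f)**2
R(T) = sqrt(3481 + T) (R(T) = sqrt(T + (1 + 6*(-10))**2) = sqrt(T + (1 - 60)**2) = sqrt(T + (-59)**2) = sqrt(T + 3481) = sqrt(3481 + T))
71867/R(m) = 71867/(sqrt(3481 + 308)) = 71867/(sqrt(3789)) = 71867/((3*sqrt(421))) = 71867*(sqrt(421)/1263) = 71867*sqrt(421)/1263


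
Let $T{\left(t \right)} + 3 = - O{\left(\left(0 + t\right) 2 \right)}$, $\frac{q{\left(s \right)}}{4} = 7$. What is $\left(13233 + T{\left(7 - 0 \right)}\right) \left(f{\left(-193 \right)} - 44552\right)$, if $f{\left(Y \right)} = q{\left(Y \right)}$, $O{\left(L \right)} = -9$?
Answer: $-589453236$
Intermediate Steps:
$q{\left(s \right)} = 28$ ($q{\left(s \right)} = 4 \cdot 7 = 28$)
$f{\left(Y \right)} = 28$
$T{\left(t \right)} = 6$ ($T{\left(t \right)} = -3 - -9 = -3 + 9 = 6$)
$\left(13233 + T{\left(7 - 0 \right)}\right) \left(f{\left(-193 \right)} - 44552\right) = \left(13233 + 6\right) \left(28 - 44552\right) = 13239 \left(-44524\right) = -589453236$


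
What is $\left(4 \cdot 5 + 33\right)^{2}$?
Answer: $2809$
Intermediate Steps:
$\left(4 \cdot 5 + 33\right)^{2} = \left(20 + 33\right)^{2} = 53^{2} = 2809$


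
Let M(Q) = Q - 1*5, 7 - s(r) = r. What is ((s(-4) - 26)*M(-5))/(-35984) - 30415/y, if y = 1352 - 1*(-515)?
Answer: -547366705/33591064 ≈ -16.295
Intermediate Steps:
s(r) = 7 - r
M(Q) = -5 + Q (M(Q) = Q - 5 = -5 + Q)
y = 1867 (y = 1352 + 515 = 1867)
((s(-4) - 26)*M(-5))/(-35984) - 30415/y = (((7 - 1*(-4)) - 26)*(-5 - 5))/(-35984) - 30415/1867 = (((7 + 4) - 26)*(-10))*(-1/35984) - 30415*1/1867 = ((11 - 26)*(-10))*(-1/35984) - 30415/1867 = -15*(-10)*(-1/35984) - 30415/1867 = 150*(-1/35984) - 30415/1867 = -75/17992 - 30415/1867 = -547366705/33591064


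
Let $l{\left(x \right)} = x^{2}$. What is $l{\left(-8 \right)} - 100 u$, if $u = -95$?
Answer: $9564$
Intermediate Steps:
$l{\left(-8 \right)} - 100 u = \left(-8\right)^{2} - -9500 = 64 + 9500 = 9564$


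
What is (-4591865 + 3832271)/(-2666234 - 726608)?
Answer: 379797/1696421 ≈ 0.22388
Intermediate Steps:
(-4591865 + 3832271)/(-2666234 - 726608) = -759594/(-3392842) = -759594*(-1/3392842) = 379797/1696421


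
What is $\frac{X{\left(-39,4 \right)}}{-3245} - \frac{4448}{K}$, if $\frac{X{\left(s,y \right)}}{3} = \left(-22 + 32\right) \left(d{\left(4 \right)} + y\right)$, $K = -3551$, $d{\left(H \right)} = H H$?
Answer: $\frac{2460632}{2304599} \approx 1.0677$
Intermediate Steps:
$d{\left(H \right)} = H^{2}$
$X{\left(s,y \right)} = 480 + 30 y$ ($X{\left(s,y \right)} = 3 \left(-22 + 32\right) \left(4^{2} + y\right) = 3 \cdot 10 \left(16 + y\right) = 3 \left(160 + 10 y\right) = 480 + 30 y$)
$\frac{X{\left(-39,4 \right)}}{-3245} - \frac{4448}{K} = \frac{480 + 30 \cdot 4}{-3245} - \frac{4448}{-3551} = \left(480 + 120\right) \left(- \frac{1}{3245}\right) - - \frac{4448}{3551} = 600 \left(- \frac{1}{3245}\right) + \frac{4448}{3551} = - \frac{120}{649} + \frac{4448}{3551} = \frac{2460632}{2304599}$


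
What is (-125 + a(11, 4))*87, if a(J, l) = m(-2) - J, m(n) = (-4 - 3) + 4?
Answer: -12093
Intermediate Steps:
m(n) = -3 (m(n) = -7 + 4 = -3)
a(J, l) = -3 - J
(-125 + a(11, 4))*87 = (-125 + (-3 - 1*11))*87 = (-125 + (-3 - 11))*87 = (-125 - 14)*87 = -139*87 = -12093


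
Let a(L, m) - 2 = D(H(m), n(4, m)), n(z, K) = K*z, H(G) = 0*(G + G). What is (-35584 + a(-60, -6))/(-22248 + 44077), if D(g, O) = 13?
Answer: -35569/21829 ≈ -1.6294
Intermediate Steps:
H(G) = 0 (H(G) = 0*(2*G) = 0)
a(L, m) = 15 (a(L, m) = 2 + 13 = 15)
(-35584 + a(-60, -6))/(-22248 + 44077) = (-35584 + 15)/(-22248 + 44077) = -35569/21829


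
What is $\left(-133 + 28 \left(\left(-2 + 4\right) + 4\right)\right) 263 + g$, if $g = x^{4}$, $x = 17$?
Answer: $92726$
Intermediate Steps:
$g = 83521$ ($g = 17^{4} = 83521$)
$\left(-133 + 28 \left(\left(-2 + 4\right) + 4\right)\right) 263 + g = \left(-133 + 28 \left(\left(-2 + 4\right) + 4\right)\right) 263 + 83521 = \left(-133 + 28 \left(2 + 4\right)\right) 263 + 83521 = \left(-133 + 28 \cdot 6\right) 263 + 83521 = \left(-133 + 168\right) 263 + 83521 = 35 \cdot 263 + 83521 = 9205 + 83521 = 92726$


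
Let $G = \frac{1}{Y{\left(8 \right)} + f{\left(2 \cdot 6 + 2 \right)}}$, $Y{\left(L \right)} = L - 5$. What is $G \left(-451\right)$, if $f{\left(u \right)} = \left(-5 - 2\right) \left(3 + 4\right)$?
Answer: $\frac{451}{46} \approx 9.8044$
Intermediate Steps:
$Y{\left(L \right)} = -5 + L$ ($Y{\left(L \right)} = L - 5 = -5 + L$)
$f{\left(u \right)} = -49$ ($f{\left(u \right)} = \left(-7\right) 7 = -49$)
$G = - \frac{1}{46}$ ($G = \frac{1}{\left(-5 + 8\right) - 49} = \frac{1}{3 - 49} = \frac{1}{-46} = - \frac{1}{46} \approx -0.021739$)
$G \left(-451\right) = \left(- \frac{1}{46}\right) \left(-451\right) = \frac{451}{46}$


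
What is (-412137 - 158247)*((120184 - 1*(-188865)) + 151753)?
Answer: -262834087968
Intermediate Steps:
(-412137 - 158247)*((120184 - 1*(-188865)) + 151753) = -570384*((120184 + 188865) + 151753) = -570384*(309049 + 151753) = -570384*460802 = -262834087968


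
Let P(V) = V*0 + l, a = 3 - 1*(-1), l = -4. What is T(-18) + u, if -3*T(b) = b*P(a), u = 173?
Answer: 149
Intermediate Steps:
a = 4 (a = 3 + 1 = 4)
P(V) = -4 (P(V) = V*0 - 4 = 0 - 4 = -4)
T(b) = 4*b/3 (T(b) = -b*(-4)/3 = -(-4)*b/3 = 4*b/3)
T(-18) + u = (4/3)*(-18) + 173 = -24 + 173 = 149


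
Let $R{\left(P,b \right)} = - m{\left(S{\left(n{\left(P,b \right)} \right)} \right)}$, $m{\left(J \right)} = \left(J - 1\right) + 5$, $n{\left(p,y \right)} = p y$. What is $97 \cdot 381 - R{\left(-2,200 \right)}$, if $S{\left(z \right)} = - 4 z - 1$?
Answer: $38560$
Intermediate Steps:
$S{\left(z \right)} = -1 - 4 z$
$m{\left(J \right)} = 4 + J$ ($m{\left(J \right)} = \left(-1 + J\right) + 5 = 4 + J$)
$R{\left(P,b \right)} = -3 + 4 P b$ ($R{\left(P,b \right)} = - (4 - \left(1 + 4 P b\right)) = - (3 - 4 P b) = -3 + 4 P b$)
$97 \cdot 381 - R{\left(-2,200 \right)} = 97 \cdot 381 - \left(-3 + 4 \left(-2\right) 200\right) = 36957 - \left(-3 - 1600\right) = 36957 - -1603 = 36957 + 1603 = 38560$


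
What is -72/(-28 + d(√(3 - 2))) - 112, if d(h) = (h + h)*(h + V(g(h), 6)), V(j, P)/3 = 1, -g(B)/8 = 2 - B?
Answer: -542/5 ≈ -108.40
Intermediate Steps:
g(B) = -16 + 8*B (g(B) = -8*(2 - B) = -16 + 8*B)
V(j, P) = 3 (V(j, P) = 3*1 = 3)
d(h) = 2*h*(3 + h) (d(h) = (h + h)*(h + 3) = (2*h)*(3 + h) = 2*h*(3 + h))
-72/(-28 + d(√(3 - 2))) - 112 = -72/(-28 + 2*√(3 - 2)*(3 + √(3 - 2))) - 112 = -72/(-28 + 2*√1*(3 + √1)) - 112 = -72/(-28 + 2*1*(3 + 1)) - 112 = -72/(-28 + 2*1*4) - 112 = -72/(-28 + 8) - 112 = -72/(-20) - 112 = -72*(-1/20) - 112 = 18/5 - 112 = -542/5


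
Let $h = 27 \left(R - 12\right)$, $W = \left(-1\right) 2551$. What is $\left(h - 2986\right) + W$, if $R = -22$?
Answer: $-6455$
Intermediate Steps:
$W = -2551$
$h = -918$ ($h = 27 \left(-22 - 12\right) = 27 \left(-34\right) = -918$)
$\left(h - 2986\right) + W = \left(-918 - 2986\right) - 2551 = -3904 - 2551 = -6455$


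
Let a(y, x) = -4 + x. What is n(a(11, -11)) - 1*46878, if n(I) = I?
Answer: -46893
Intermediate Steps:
n(a(11, -11)) - 1*46878 = (-4 - 11) - 1*46878 = -15 - 46878 = -46893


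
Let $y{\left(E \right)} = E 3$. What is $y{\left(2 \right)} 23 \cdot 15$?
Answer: $2070$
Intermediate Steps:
$y{\left(E \right)} = 3 E$
$y{\left(2 \right)} 23 \cdot 15 = 3 \cdot 2 \cdot 23 \cdot 15 = 6 \cdot 23 \cdot 15 = 138 \cdot 15 = 2070$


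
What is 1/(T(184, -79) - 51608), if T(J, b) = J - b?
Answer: -1/51345 ≈ -1.9476e-5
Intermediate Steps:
1/(T(184, -79) - 51608) = 1/((184 - 1*(-79)) - 51608) = 1/((184 + 79) - 51608) = 1/(263 - 51608) = 1/(-51345) = -1/51345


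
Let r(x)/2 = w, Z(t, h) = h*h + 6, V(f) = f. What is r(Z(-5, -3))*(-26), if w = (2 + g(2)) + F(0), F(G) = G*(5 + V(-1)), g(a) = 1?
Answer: -156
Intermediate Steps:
Z(t, h) = 6 + h² (Z(t, h) = h² + 6 = 6 + h²)
F(G) = 4*G (F(G) = G*(5 - 1) = G*4 = 4*G)
w = 3 (w = (2 + 1) + 4*0 = 3 + 0 = 3)
r(x) = 6 (r(x) = 2*3 = 6)
r(Z(-5, -3))*(-26) = 6*(-26) = -156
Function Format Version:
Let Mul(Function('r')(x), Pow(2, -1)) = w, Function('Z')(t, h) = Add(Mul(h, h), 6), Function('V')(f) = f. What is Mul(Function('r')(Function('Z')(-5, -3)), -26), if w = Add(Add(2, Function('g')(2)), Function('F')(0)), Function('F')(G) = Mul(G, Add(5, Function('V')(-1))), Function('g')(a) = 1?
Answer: -156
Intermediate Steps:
Function('Z')(t, h) = Add(6, Pow(h, 2)) (Function('Z')(t, h) = Add(Pow(h, 2), 6) = Add(6, Pow(h, 2)))
Function('F')(G) = Mul(4, G) (Function('F')(G) = Mul(G, Add(5, -1)) = Mul(G, 4) = Mul(4, G))
w = 3 (w = Add(Add(2, 1), Mul(4, 0)) = Add(3, 0) = 3)
Function('r')(x) = 6 (Function('r')(x) = Mul(2, 3) = 6)
Mul(Function('r')(Function('Z')(-5, -3)), -26) = Mul(6, -26) = -156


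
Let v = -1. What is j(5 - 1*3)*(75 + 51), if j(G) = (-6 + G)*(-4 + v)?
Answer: 2520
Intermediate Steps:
j(G) = 30 - 5*G (j(G) = (-6 + G)*(-4 - 1) = (-6 + G)*(-5) = 30 - 5*G)
j(5 - 1*3)*(75 + 51) = (30 - 5*(5 - 1*3))*(75 + 51) = (30 - 5*(5 - 3))*126 = (30 - 5*2)*126 = (30 - 10)*126 = 20*126 = 2520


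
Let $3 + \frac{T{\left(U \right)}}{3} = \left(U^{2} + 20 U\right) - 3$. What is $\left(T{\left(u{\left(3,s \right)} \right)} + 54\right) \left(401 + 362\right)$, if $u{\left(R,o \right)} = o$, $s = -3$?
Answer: $-89271$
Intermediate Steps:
$T{\left(U \right)} = -18 + 3 U^{2} + 60 U$ ($T{\left(U \right)} = -9 + 3 \left(\left(U^{2} + 20 U\right) - 3\right) = -9 + 3 \left(-3 + U^{2} + 20 U\right) = -9 + \left(-9 + 3 U^{2} + 60 U\right) = -18 + 3 U^{2} + 60 U$)
$\left(T{\left(u{\left(3,s \right)} \right)} + 54\right) \left(401 + 362\right) = \left(\left(-18 + 3 \left(-3\right)^{2} + 60 \left(-3\right)\right) + 54\right) \left(401 + 362\right) = \left(\left(-18 + 3 \cdot 9 - 180\right) + 54\right) 763 = \left(\left(-18 + 27 - 180\right) + 54\right) 763 = \left(-171 + 54\right) 763 = \left(-117\right) 763 = -89271$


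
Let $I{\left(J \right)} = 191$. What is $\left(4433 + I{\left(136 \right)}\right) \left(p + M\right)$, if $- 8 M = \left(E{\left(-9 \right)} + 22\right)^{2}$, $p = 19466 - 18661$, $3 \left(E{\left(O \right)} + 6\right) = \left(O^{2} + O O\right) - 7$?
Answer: $\frac{9682078}{9} \approx 1.0758 \cdot 10^{6}$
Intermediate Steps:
$E{\left(O \right)} = - \frac{25}{3} + \frac{2 O^{2}}{3}$ ($E{\left(O \right)} = -6 + \frac{\left(O^{2} + O O\right) - 7}{3} = -6 + \frac{\left(O^{2} + O^{2}\right) - 7}{3} = -6 + \frac{2 O^{2} - 7}{3} = -6 + \frac{-7 + 2 O^{2}}{3} = -6 + \left(- \frac{7}{3} + \frac{2 O^{2}}{3}\right) = - \frac{25}{3} + \frac{2 O^{2}}{3}$)
$p = 805$
$M = - \frac{41209}{72}$ ($M = - \frac{\left(\left(- \frac{25}{3} + \frac{2 \left(-9\right)^{2}}{3}\right) + 22\right)^{2}}{8} = - \frac{\left(\left(- \frac{25}{3} + \frac{2}{3} \cdot 81\right) + 22\right)^{2}}{8} = - \frac{\left(\left(- \frac{25}{3} + 54\right) + 22\right)^{2}}{8} = - \frac{\left(\frac{137}{3} + 22\right)^{2}}{8} = - \frac{\left(\frac{203}{3}\right)^{2}}{8} = \left(- \frac{1}{8}\right) \frac{41209}{9} = - \frac{41209}{72} \approx -572.35$)
$\left(4433 + I{\left(136 \right)}\right) \left(p + M\right) = \left(4433 + 191\right) \left(805 - \frac{41209}{72}\right) = 4624 \cdot \frac{16751}{72} = \frac{9682078}{9}$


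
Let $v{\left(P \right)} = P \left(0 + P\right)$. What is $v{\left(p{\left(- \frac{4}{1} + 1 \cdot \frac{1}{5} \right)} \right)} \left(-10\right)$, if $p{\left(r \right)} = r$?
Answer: $- \frac{722}{5} \approx -144.4$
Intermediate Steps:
$v{\left(P \right)} = P^{2}$ ($v{\left(P \right)} = P P = P^{2}$)
$v{\left(p{\left(- \frac{4}{1} + 1 \cdot \frac{1}{5} \right)} \right)} \left(-10\right) = \left(- \frac{4}{1} + 1 \cdot \frac{1}{5}\right)^{2} \left(-10\right) = \left(\left(-4\right) 1 + 1 \cdot \frac{1}{5}\right)^{2} \left(-10\right) = \left(-4 + \frac{1}{5}\right)^{2} \left(-10\right) = \left(- \frac{19}{5}\right)^{2} \left(-10\right) = \frac{361}{25} \left(-10\right) = - \frac{722}{5}$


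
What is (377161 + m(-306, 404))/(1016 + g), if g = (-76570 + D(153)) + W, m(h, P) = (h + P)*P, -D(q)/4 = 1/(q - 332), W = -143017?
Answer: -74598787/39124205 ≈ -1.9067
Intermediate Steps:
D(q) = -4/(-332 + q) (D(q) = -4/(q - 332) = -4/(-332 + q))
m(h, P) = P*(P + h) (m(h, P) = (P + h)*P = P*(P + h))
g = -39306069/179 (g = (-76570 - 4/(-332 + 153)) - 143017 = (-76570 - 4/(-179)) - 143017 = (-76570 - 4*(-1/179)) - 143017 = (-76570 + 4/179) - 143017 = -13706026/179 - 143017 = -39306069/179 ≈ -2.1959e+5)
(377161 + m(-306, 404))/(1016 + g) = (377161 + 404*(404 - 306))/(1016 - 39306069/179) = (377161 + 404*98)/(-39124205/179) = (377161 + 39592)*(-179/39124205) = 416753*(-179/39124205) = -74598787/39124205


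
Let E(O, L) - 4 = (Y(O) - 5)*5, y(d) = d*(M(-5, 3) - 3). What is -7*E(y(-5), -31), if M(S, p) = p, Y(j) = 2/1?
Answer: 77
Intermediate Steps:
Y(j) = 2 (Y(j) = 2*1 = 2)
y(d) = 0 (y(d) = d*(3 - 3) = d*0 = 0)
E(O, L) = -11 (E(O, L) = 4 + (2 - 5)*5 = 4 - 3*5 = 4 - 15 = -11)
-7*E(y(-5), -31) = -7*(-11) = 77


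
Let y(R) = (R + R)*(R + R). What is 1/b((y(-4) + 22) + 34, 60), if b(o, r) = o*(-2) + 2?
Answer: -1/238 ≈ -0.0042017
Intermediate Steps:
y(R) = 4*R² (y(R) = (2*R)*(2*R) = 4*R²)
b(o, r) = 2 - 2*o (b(o, r) = -2*o + 2 = 2 - 2*o)
1/b((y(-4) + 22) + 34, 60) = 1/(2 - 2*((4*(-4)² + 22) + 34)) = 1/(2 - 2*((4*16 + 22) + 34)) = 1/(2 - 2*((64 + 22) + 34)) = 1/(2 - 2*(86 + 34)) = 1/(2 - 2*120) = 1/(2 - 240) = 1/(-238) = -1/238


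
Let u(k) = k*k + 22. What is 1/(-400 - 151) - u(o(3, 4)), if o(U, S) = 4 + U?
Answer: -39122/551 ≈ -71.002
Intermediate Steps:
u(k) = 22 + k**2 (u(k) = k**2 + 22 = 22 + k**2)
1/(-400 - 151) - u(o(3, 4)) = 1/(-400 - 151) - (22 + (4 + 3)**2) = 1/(-551) - (22 + 7**2) = -1/551 - (22 + 49) = -1/551 - 1*71 = -1/551 - 71 = -39122/551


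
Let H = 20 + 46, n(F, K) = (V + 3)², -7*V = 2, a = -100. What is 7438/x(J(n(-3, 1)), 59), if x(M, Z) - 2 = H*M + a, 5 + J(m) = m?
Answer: 182231/1427 ≈ 127.70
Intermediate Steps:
V = -2/7 (V = -⅐*2 = -2/7 ≈ -0.28571)
n(F, K) = 361/49 (n(F, K) = (-2/7 + 3)² = (19/7)² = 361/49)
H = 66
J(m) = -5 + m
x(M, Z) = -98 + 66*M (x(M, Z) = 2 + (66*M - 100) = 2 + (-100 + 66*M) = -98 + 66*M)
7438/x(J(n(-3, 1)), 59) = 7438/(-98 + 66*(-5 + 361/49)) = 7438/(-98 + 66*(116/49)) = 7438/(-98 + 7656/49) = 7438/(2854/49) = 7438*(49/2854) = 182231/1427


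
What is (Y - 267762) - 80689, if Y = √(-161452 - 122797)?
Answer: -348451 + 7*I*√5801 ≈ -3.4845e+5 + 533.15*I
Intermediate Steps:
Y = 7*I*√5801 (Y = √(-284249) = 7*I*√5801 ≈ 533.15*I)
(Y - 267762) - 80689 = (7*I*√5801 - 267762) - 80689 = (-267762 + 7*I*√5801) - 80689 = -348451 + 7*I*√5801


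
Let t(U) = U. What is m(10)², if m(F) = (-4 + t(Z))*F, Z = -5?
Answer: 8100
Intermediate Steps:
m(F) = -9*F (m(F) = (-4 - 5)*F = -9*F)
m(10)² = (-9*10)² = (-90)² = 8100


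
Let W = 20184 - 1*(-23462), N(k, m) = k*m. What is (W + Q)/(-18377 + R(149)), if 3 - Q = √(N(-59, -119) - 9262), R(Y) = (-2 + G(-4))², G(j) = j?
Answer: -43649/18341 + 3*I*√249/18341 ≈ -2.3799 + 0.0025811*I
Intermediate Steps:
R(Y) = 36 (R(Y) = (-2 - 4)² = (-6)² = 36)
Q = 3 - 3*I*√249 (Q = 3 - √(-59*(-119) - 9262) = 3 - √(7021 - 9262) = 3 - √(-2241) = 3 - 3*I*√249 ≈ 3.0 - 47.339*I)
W = 43646 (W = 20184 + 23462 = 43646)
(W + Q)/(-18377 + R(149)) = (43646 + (3 - 3*I*√249))/(-18377 + 36) = (43649 - 3*I*√249)/(-18341) = (43649 - 3*I*√249)*(-1/18341) = -43649/18341 + 3*I*√249/18341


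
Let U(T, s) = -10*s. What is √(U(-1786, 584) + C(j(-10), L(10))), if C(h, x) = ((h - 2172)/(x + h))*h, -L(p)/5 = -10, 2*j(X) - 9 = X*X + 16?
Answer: I*√252430/6 ≈ 83.737*I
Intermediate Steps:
j(X) = 25/2 + X²/2 (j(X) = 9/2 + (X*X + 16)/2 = 9/2 + (X² + 16)/2 = 9/2 + (16 + X²)/2 = 9/2 + (8 + X²/2) = 25/2 + X²/2)
L(p) = 50 (L(p) = -5*(-10) = 50)
C(h, x) = h*(-2172 + h)/(h + x) (C(h, x) = ((-2172 + h)/(h + x))*h = h*(-2172 + h)/(h + x))
√(U(-1786, 584) + C(j(-10), L(10))) = √(-10*584 + (25/2 + (½)*(-10)²)*(-2172 + (25/2 + (½)*(-10)²))/((25/2 + (½)*(-10)²) + 50)) = √(-5840 + (25/2 + (½)*100)*(-2172 + (25/2 + (½)*100))/((25/2 + (½)*100) + 50)) = √(-5840 + (25/2 + 50)*(-2172 + (25/2 + 50))/((25/2 + 50) + 50)) = √(-5840 + 125*(-2172 + 125/2)/(2*(125/2 + 50))) = √(-5840 + (125/2)*(-4219/2)/(225/2)) = √(-5840 + (125/2)*(2/225)*(-4219/2)) = √(-5840 - 21095/18) = √(-126215/18) = I*√252430/6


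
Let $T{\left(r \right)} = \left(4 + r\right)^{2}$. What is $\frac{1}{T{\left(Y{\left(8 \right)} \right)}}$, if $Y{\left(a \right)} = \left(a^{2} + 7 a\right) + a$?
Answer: $\frac{1}{17424} \approx 5.7392 \cdot 10^{-5}$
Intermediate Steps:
$Y{\left(a \right)} = a^{2} + 8 a$
$\frac{1}{T{\left(Y{\left(8 \right)} \right)}} = \frac{1}{\left(4 + 8 \left(8 + 8\right)\right)^{2}} = \frac{1}{\left(4 + 8 \cdot 16\right)^{2}} = \frac{1}{\left(4 + 128\right)^{2}} = \frac{1}{132^{2}} = \frac{1}{17424}$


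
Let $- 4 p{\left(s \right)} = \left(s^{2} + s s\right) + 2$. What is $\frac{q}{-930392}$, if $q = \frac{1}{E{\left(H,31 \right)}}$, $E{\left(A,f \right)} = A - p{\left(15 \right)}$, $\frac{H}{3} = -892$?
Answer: $\frac{1}{2384594696} \approx 4.1936 \cdot 10^{-10}$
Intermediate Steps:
$H = -2676$ ($H = 3 \left(-892\right) = -2676$)
$p{\left(s \right)} = - \frac{1}{2} - \frac{s^{2}}{2}$ ($p{\left(s \right)} = - \frac{\left(s^{2} + s s\right) + 2}{4} = - \frac{\left(s^{2} + s^{2}\right) + 2}{4} = - \frac{2 s^{2} + 2}{4} = - \frac{2 + 2 s^{2}}{4} = - \frac{1}{2} - \frac{s^{2}}{2}$)
$E{\left(A,f \right)} = 113 + A$ ($E{\left(A,f \right)} = A - \left(- \frac{1}{2} - \frac{15^{2}}{2}\right) = A - \left(- \frac{1}{2} - \frac{225}{2}\right) = A - -113 = A + 113 = 113 + A$)
$q = - \frac{1}{2563}$ ($q = \frac{1}{113 - 2676} = \frac{1}{-2563} = - \frac{1}{2563} \approx -0.00039017$)
$\frac{q}{-930392} = - \frac{1}{2563 \left(-930392\right)} = \left(- \frac{1}{2563}\right) \left(- \frac{1}{930392}\right) = \frac{1}{2384594696}$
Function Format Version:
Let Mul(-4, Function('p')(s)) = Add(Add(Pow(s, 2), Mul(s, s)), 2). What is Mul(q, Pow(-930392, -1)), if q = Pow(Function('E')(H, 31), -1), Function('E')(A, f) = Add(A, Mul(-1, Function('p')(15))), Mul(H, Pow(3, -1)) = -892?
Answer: Rational(1, 2384594696) ≈ 4.1936e-10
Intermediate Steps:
H = -2676 (H = Mul(3, -892) = -2676)
Function('p')(s) = Add(Rational(-1, 2), Mul(Rational(-1, 2), Pow(s, 2))) (Function('p')(s) = Mul(Rational(-1, 4), Add(Add(Pow(s, 2), Mul(s, s)), 2)) = Mul(Rational(-1, 4), Add(Add(Pow(s, 2), Pow(s, 2)), 2)) = Mul(Rational(-1, 4), Add(Mul(2, Pow(s, 2)), 2)) = Mul(Rational(-1, 4), Add(2, Mul(2, Pow(s, 2)))) = Add(Rational(-1, 2), Mul(Rational(-1, 2), Pow(s, 2))))
Function('E')(A, f) = Add(113, A) (Function('E')(A, f) = Add(A, Mul(-1, Add(Rational(-1, 2), Mul(Rational(-1, 2), Pow(15, 2))))) = Add(A, Mul(-1, Add(Rational(-1, 2), Mul(Rational(-1, 2), 225)))) = Add(A, Mul(-1, Add(Rational(-1, 2), Rational(-225, 2)))) = Add(A, Mul(-1, -113)) = Add(A, 113) = Add(113, A))
q = Rational(-1, 2563) (q = Pow(Add(113, -2676), -1) = Pow(-2563, -1) = Rational(-1, 2563) ≈ -0.00039017)
Mul(q, Pow(-930392, -1)) = Mul(Rational(-1, 2563), Pow(-930392, -1)) = Mul(Rational(-1, 2563), Rational(-1, 930392)) = Rational(1, 2384594696)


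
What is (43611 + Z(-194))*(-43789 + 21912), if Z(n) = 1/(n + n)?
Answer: -370182182759/388 ≈ -9.5408e+8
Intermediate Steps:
Z(n) = 1/(2*n)
(43611 + Z(-194))*(-43789 + 21912) = (43611 + (½)/(-194))*(-43789 + 21912) = (43611 + (½)*(-1/194))*(-21877) = (43611 - 1/388)*(-21877) = (16921067/388)*(-21877) = -370182182759/388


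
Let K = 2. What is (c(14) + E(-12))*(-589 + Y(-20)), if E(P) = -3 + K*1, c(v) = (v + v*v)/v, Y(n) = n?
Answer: -8526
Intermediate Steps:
c(v) = (v + v²)/v
E(P) = -1 (E(P) = -3 + 2*1 = -3 + 2 = -1)
(c(14) + E(-12))*(-589 + Y(-20)) = ((1 + 14) - 1)*(-589 - 20) = (15 - 1)*(-609) = 14*(-609) = -8526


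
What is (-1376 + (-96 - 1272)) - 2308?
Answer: -5052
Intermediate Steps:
(-1376 + (-96 - 1272)) - 2308 = (-1376 - 1368) - 2308 = -2744 - 2308 = -5052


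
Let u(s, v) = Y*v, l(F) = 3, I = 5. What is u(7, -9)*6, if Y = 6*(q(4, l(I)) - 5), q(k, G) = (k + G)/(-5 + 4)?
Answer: 3888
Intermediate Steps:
q(k, G) = -G - k (q(k, G) = (G + k)/(-1) = (G + k)*(-1) = -G - k)
Y = -72 (Y = 6*((-1*3 - 1*4) - 5) = 6*((-3 - 4) - 5) = 6*(-7 - 5) = 6*(-12) = -72)
u(s, v) = -72*v
u(7, -9)*6 = -72*(-9)*6 = 648*6 = 3888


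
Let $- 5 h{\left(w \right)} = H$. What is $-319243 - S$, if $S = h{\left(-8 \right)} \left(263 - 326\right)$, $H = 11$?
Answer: $- \frac{1596908}{5} \approx -3.1938 \cdot 10^{5}$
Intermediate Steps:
$h{\left(w \right)} = - \frac{11}{5}$ ($h{\left(w \right)} = \left(- \frac{1}{5}\right) 11 = - \frac{11}{5}$)
$S = \frac{693}{5}$ ($S = - \frac{11 \left(263 - 326\right)}{5} = \left(- \frac{11}{5}\right) \left(-63\right) = \frac{693}{5} \approx 138.6$)
$-319243 - S = -319243 - \frac{693}{5} = - \frac{1596908}{5}$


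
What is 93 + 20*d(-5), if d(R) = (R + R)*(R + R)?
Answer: 2093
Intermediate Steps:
d(R) = 4*R² (d(R) = (2*R)*(2*R) = 4*R²)
93 + 20*d(-5) = 93 + 20*(4*(-5)²) = 93 + 20*(4*25) = 93 + 20*100 = 93 + 2000 = 2093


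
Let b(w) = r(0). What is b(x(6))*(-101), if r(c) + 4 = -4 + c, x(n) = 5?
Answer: 808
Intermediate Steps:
r(c) = -8 + c (r(c) = -4 + (-4 + c) = -8 + c)
b(w) = -8 (b(w) = -8 + 0 = -8)
b(x(6))*(-101) = -8*(-101) = 808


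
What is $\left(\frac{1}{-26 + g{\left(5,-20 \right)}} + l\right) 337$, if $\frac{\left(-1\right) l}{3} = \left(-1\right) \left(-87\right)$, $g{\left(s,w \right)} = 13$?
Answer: $- \frac{1143778}{13} \approx -87983.0$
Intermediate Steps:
$l = -261$ ($l = - 3 \left(\left(-1\right) \left(-87\right)\right) = \left(-3\right) 87 = -261$)
$\left(\frac{1}{-26 + g{\left(5,-20 \right)}} + l\right) 337 = \left(\frac{1}{-26 + 13} - 261\right) 337 = \left(\frac{1}{-13} - 261\right) 337 = \left(- \frac{1}{13} - 261\right) 337 = \left(- \frac{3394}{13}\right) 337 = - \frac{1143778}{13}$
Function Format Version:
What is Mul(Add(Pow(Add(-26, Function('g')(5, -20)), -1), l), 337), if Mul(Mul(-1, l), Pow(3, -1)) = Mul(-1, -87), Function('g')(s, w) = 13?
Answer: Rational(-1143778, 13) ≈ -87983.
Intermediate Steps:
l = -261 (l = Mul(-3, Mul(-1, -87)) = Mul(-3, 87) = -261)
Mul(Add(Pow(Add(-26, Function('g')(5, -20)), -1), l), 337) = Mul(Add(Pow(Add(-26, 13), -1), -261), 337) = Mul(Add(Pow(-13, -1), -261), 337) = Mul(Add(Rational(-1, 13), -261), 337) = Mul(Rational(-3394, 13), 337) = Rational(-1143778, 13)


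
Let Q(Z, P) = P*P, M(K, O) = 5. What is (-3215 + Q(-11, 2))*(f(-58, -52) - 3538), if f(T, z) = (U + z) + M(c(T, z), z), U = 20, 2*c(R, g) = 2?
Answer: 11447215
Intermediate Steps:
c(R, g) = 1 (c(R, g) = (½)*2 = 1)
f(T, z) = 25 + z (f(T, z) = (20 + z) + 5 = 25 + z)
Q(Z, P) = P²
(-3215 + Q(-11, 2))*(f(-58, -52) - 3538) = (-3215 + 2²)*((25 - 52) - 3538) = (-3215 + 4)*(-27 - 3538) = -3211*(-3565) = 11447215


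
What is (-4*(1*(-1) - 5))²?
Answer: 576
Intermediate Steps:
(-4*(1*(-1) - 5))² = (-4*(-1 - 5))² = (-4*(-6))² = 24² = 576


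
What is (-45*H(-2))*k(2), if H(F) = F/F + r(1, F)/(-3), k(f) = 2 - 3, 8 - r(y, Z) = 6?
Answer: 15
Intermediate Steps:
r(y, Z) = 2 (r(y, Z) = 8 - 1*6 = 8 - 6 = 2)
k(f) = -1
H(F) = 1/3 (H(F) = F/F + 2/(-3) = 1 + 2*(-1/3) = 1 - 2/3 = 1/3)
(-45*H(-2))*k(2) = -45*1/3*(-1) = -15*(-1) = 15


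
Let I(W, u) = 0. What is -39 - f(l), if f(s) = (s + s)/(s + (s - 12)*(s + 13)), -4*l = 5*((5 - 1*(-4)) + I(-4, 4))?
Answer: -10923/277 ≈ -39.433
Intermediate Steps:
l = -45/4 (l = -5*((5 - 1*(-4)) + 0)/4 = -5*((5 + 4) + 0)/4 = -5*(9 + 0)/4 = -5*9/4 = -1/4*45 = -45/4 ≈ -11.250)
f(s) = 2*s/(s + (-12 + s)*(13 + s)) (f(s) = (2*s)/(s + (-12 + s)*(13 + s)) = 2*s/(s + (-12 + s)*(13 + s)))
-39 - f(l) = -39 - 2*(-45)/(4*(-156 + (-45/4)**2 + 2*(-45/4))) = -39 - 2*(-45)/(4*(-156 + 2025/16 - 45/2)) = -39 - 2*(-45)/(4*(-831/16)) = -39 - 2*(-45)*(-16)/(4*831) = -39 - 1*120/277 = -39 - 120/277 = -10923/277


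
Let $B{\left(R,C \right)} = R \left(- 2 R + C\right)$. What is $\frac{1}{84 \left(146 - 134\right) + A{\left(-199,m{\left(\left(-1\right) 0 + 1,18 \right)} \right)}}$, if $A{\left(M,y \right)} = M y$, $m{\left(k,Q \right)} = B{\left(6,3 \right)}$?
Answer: $\frac{1}{11754} \approx 8.5077 \cdot 10^{-5}$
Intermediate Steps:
$B{\left(R,C \right)} = R \left(C - 2 R\right)$
$m{\left(k,Q \right)} = -54$ ($m{\left(k,Q \right)} = 6 \left(3 - 12\right) = 6 \left(-9\right) = -54$)
$\frac{1}{84 \left(146 - 134\right) + A{\left(-199,m{\left(\left(-1\right) 0 + 1,18 \right)} \right)}} = \frac{1}{84 \left(146 - 134\right) - -10746} = \frac{1}{84 \cdot 12 + 10746} = \frac{1}{1008 + 10746} = \frac{1}{11754}$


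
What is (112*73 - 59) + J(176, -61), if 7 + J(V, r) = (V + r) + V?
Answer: 8401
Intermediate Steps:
J(V, r) = -7 + r + 2*V (J(V, r) = -7 + ((V + r) + V) = -7 + (r + 2*V) = -7 + r + 2*V)
(112*73 - 59) + J(176, -61) = (112*73 - 59) + (-7 - 61 + 2*176) = (8176 - 59) + (-7 - 61 + 352) = 8117 + 284 = 8401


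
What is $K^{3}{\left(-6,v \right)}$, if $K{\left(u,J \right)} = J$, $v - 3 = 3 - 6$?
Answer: $0$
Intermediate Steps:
$v = 0$ ($v = 3 + \left(3 - 6\right) = 3 - 3 = 0$)
$K^{3}{\left(-6,v \right)} = 0^{3} = 0$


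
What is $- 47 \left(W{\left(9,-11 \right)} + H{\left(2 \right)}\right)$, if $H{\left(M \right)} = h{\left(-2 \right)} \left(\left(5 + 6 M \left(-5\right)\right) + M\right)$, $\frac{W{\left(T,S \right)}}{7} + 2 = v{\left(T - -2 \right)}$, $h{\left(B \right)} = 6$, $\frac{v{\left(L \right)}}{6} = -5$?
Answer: $25474$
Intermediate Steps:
$v{\left(L \right)} = -30$ ($v{\left(L \right)} = 6 \left(-5\right) = -30$)
$W{\left(T,S \right)} = -224$ ($W{\left(T,S \right)} = -14 + 7 \left(-30\right) = -14 - 210 = -224$)
$H{\left(M \right)} = 30 - 174 M$ ($H{\left(M \right)} = 6 \left(\left(5 + 6 M \left(-5\right)\right) + M\right) = 6 \left(\left(5 - 30 M\right) + M\right) = 6 \left(5 - 29 M\right) = 30 - 174 M$)
$- 47 \left(W{\left(9,-11 \right)} + H{\left(2 \right)}\right) = - 47 \left(-224 + \left(30 - 348\right)\right) = - 47 \left(-224 - 318\right) = \left(-47\right) \left(-542\right) = 25474$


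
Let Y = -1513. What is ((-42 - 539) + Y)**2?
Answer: 4384836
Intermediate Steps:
((-42 - 539) + Y)**2 = ((-42 - 539) - 1513)**2 = (-581 - 1513)**2 = (-2094)**2 = 4384836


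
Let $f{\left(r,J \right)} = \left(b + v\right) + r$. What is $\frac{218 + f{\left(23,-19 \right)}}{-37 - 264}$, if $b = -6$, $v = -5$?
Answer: $- \frac{230}{301} \approx -0.76412$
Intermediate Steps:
$f{\left(r,J \right)} = -11 + r$ ($f{\left(r,J \right)} = \left(-6 - 5\right) + r = -11 + r$)
$\frac{218 + f{\left(23,-19 \right)}}{-37 - 264} = \frac{218 + \left(-11 + 23\right)}{-37 - 264} = \frac{218 + 12}{-301} = 230 \left(- \frac{1}{301}\right) = - \frac{230}{301}$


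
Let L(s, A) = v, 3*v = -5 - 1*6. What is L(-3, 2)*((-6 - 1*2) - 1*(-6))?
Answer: 22/3 ≈ 7.3333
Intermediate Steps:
v = -11/3 (v = (-5 - 1*6)/3 = (-5 - 6)/3 = (⅓)*(-11) = -11/3 ≈ -3.6667)
L(s, A) = -11/3
L(-3, 2)*((-6 - 1*2) - 1*(-6)) = -11*((-6 - 1*2) - 1*(-6))/3 = -11*((-6 - 2) + 6)/3 = -11*(-8 + 6)/3 = -11/3*(-2) = 22/3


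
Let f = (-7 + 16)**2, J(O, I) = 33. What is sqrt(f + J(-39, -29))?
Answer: sqrt(114) ≈ 10.677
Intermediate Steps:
f = 81 (f = 9**2 = 81)
sqrt(f + J(-39, -29)) = sqrt(81 + 33) = sqrt(114)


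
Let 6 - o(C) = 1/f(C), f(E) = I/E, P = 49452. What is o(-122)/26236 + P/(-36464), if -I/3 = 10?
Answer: -304066916/224219415 ≈ -1.3561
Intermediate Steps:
I = -30 (I = -3*10 = -30)
f(E) = -30/E
o(C) = 6 + C/30 (o(C) = 6 - 1/((-30/C)) = 6 - (-1)*C/30 = 6 + C/30)
o(-122)/26236 + P/(-36464) = (6 + (1/30)*(-122))/26236 + 49452/(-36464) = (6 - 61/15)*(1/26236) + 49452*(-1/36464) = (29/15)*(1/26236) - 12363/9116 = 29/393540 - 12363/9116 = -304066916/224219415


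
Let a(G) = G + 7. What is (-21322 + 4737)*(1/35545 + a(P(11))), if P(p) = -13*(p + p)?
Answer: 32894868118/7109 ≈ 4.6272e+6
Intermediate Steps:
P(p) = -26*p
a(G) = 7 + G
(-21322 + 4737)*(1/35545 + a(P(11))) = (-21322 + 4737)*(1/35545 + (7 - 26*11)) = -16585*(1/35545 + (7 - 286)) = -16585*(1/35545 - 279) = -16585*(-9917054/35545) = 32894868118/7109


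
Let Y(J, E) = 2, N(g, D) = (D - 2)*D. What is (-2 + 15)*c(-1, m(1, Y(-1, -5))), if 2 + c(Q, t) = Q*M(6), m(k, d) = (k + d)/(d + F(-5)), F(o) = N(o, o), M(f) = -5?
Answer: 39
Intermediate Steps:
N(g, D) = D*(-2 + D) (N(g, D) = (-2 + D)*D = D*(-2 + D))
F(o) = o*(-2 + o)
m(k, d) = (d + k)/(35 + d) (m(k, d) = (k + d)/(d - 5*(-2 - 5)) = (d + k)/(d - 5*(-7)) = (d + k)/(d + 35) = (d + k)/(35 + d))
c(Q, t) = -2 - 5*Q (c(Q, t) = -2 + Q*(-5) = -2 - 5*Q)
(-2 + 15)*c(-1, m(1, Y(-1, -5))) = (-2 + 15)*(-2 - 5*(-1)) = 13*(-2 + 5) = 13*3 = 39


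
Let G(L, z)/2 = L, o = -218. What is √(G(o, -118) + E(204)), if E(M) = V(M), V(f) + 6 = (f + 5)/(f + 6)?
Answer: I*√19448310/210 ≈ 21.0*I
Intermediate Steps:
G(L, z) = 2*L
V(f) = -6 + (5 + f)/(6 + f) (V(f) = -6 + (f + 5)/(f + 6) = -6 + (5 + f)/(6 + f))
E(M) = (-31 - 5*M)/(6 + M)
√(G(o, -118) + E(204)) = √(2*(-218) + (-31 - 5*204)/(6 + 204)) = √(-436 + (-31 - 1020)/210) = √(-436 + (1/210)*(-1051)) = √(-436 - 1051/210) = √(-92611/210) = I*√19448310/210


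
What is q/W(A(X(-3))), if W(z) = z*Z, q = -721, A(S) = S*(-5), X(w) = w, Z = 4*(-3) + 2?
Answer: 721/150 ≈ 4.8067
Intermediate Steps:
Z = -10 (Z = -12 + 2 = -10)
A(S) = -5*S
W(z) = -10*z (W(z) = z*(-10) = -10*z)
q/W(A(X(-3))) = -721/((-(-50)*(-3))) = -721/((-10*15)) = -721/(-150) = -721*(-1/150) = 721/150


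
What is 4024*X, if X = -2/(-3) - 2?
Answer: -16096/3 ≈ -5365.3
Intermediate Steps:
X = -4/3 (X = -2*(-1/3) - 2 = 2/3 - 2 = -4/3 ≈ -1.3333)
4024*X = 4024*(-4/3) = -16096/3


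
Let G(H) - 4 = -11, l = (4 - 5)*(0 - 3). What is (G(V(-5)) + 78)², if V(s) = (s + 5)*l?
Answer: 5041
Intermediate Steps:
l = 3 (l = -1*(-3) = 3)
V(s) = 15 + 3*s (V(s) = (s + 5)*3 = (5 + s)*3 = 15 + 3*s)
G(H) = -7 (G(H) = 4 - 11 = -7)
(G(V(-5)) + 78)² = (-7 + 78)² = 71² = 5041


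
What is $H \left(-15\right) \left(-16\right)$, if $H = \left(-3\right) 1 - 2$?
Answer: $-1200$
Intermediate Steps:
$H = -5$ ($H = -3 - 2 = -5$)
$H \left(-15\right) \left(-16\right) = \left(-5\right) \left(-15\right) \left(-16\right) = 75 \left(-16\right) = -1200$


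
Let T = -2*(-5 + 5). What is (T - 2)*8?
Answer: -16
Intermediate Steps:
T = 0 (T = -2*0 = 0)
(T - 2)*8 = (0 - 2)*8 = -2*8 = -16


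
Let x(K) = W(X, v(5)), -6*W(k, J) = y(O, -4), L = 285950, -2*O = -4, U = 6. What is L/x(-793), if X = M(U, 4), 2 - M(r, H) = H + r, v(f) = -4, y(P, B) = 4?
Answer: -428925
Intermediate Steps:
O = 2 (O = -½*(-4) = 2)
M(r, H) = 2 - H - r (M(r, H) = 2 - (H + r) = 2 + (-H - r) = 2 - H - r)
X = -8 (X = 2 - 1*4 - 1*6 = 2 - 4 - 6 = -8)
W(k, J) = -⅔ (W(k, J) = -⅙*4 = -⅔)
x(K) = -⅔
L/x(-793) = 285950/(-⅔) = 285950*(-3/2) = -428925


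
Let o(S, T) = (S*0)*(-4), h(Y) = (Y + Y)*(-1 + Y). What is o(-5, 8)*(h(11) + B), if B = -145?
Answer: 0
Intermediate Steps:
h(Y) = 2*Y*(-1 + Y) (h(Y) = (2*Y)*(-1 + Y) = 2*Y*(-1 + Y))
o(S, T) = 0 (o(S, T) = 0*(-4) = 0)
o(-5, 8)*(h(11) + B) = 0*(2*11*(-1 + 11) - 145) = 0*(2*11*10 - 145) = 0*(220 - 145) = 0*75 = 0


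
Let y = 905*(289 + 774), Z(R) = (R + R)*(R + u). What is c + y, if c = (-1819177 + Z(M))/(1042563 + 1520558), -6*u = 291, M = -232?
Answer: 2465759159790/2563121 ≈ 9.6201e+5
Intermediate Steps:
u = -97/2 (u = -⅙*291 = -97/2 ≈ -48.500)
Z(R) = 2*R*(-97/2 + R) (Z(R) = (R + R)*(R - 97/2) = (2*R)*(-97/2 + R) = 2*R*(-97/2 + R))
y = 962015 (y = 905*1063 = 962015)
c = -1689025/2563121 (c = (-1819177 - 232*(-97 + 2*(-232)))/(1042563 + 1520558) = (-1819177 - 232*(-97 - 464))/2563121 = (-1819177 - 232*(-561))*(1/2563121) = (-1819177 + 130152)*(1/2563121) = -1689025*1/2563121 = -1689025/2563121 ≈ -0.65897)
c + y = -1689025/2563121 + 962015 = 2465759159790/2563121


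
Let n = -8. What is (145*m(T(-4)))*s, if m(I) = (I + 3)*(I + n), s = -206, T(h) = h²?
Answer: -4540240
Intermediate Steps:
m(I) = (-8 + I)*(3 + I) (m(I) = (I + 3)*(I - 8) = (3 + I)*(-8 + I) = (-8 + I)*(3 + I))
(145*m(T(-4)))*s = (145*(-24 + ((-4)²)² - 5*(-4)²))*(-206) = (145*(-24 + 16² - 5*16))*(-206) = (145*(-24 + 256 - 80))*(-206) = (145*152)*(-206) = 22040*(-206) = -4540240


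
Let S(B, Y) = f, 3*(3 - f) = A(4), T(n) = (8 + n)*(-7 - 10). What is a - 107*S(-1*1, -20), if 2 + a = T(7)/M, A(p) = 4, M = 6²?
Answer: -2249/12 ≈ -187.42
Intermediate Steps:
M = 36
T(n) = -136 - 17*n (T(n) = (8 + n)*(-17) = -136 - 17*n)
f = 5/3 (f = 3 - ⅓*4 = 3 - 4/3 = 5/3 ≈ 1.6667)
S(B, Y) = 5/3
a = -109/12 (a = -2 + (-136 - 17*7)/36 = -2 + (-136 - 119)*(1/36) = -2 - 255*1/36 = -2 - 85/12 = -109/12 ≈ -9.0833)
a - 107*S(-1*1, -20) = -109/12 - 107*5/3 = -109/12 - 535/3 = -2249/12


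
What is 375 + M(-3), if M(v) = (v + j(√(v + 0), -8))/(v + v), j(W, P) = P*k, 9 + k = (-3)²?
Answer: 751/2 ≈ 375.50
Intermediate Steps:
k = 0 (k = -9 + (-3)² = -9 + 9 = 0)
j(W, P) = 0 (j(W, P) = P*0 = 0)
M(v) = ½ (M(v) = (v + 0)/(v + v) = v/((2*v)) = v*(1/(2*v)) = ½)
375 + M(-3) = 375 + ½ = 751/2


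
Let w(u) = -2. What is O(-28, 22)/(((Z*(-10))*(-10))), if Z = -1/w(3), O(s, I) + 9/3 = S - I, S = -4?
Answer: -29/50 ≈ -0.58000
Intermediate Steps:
O(s, I) = -7 - I (O(s, I) = -3 + (-4 - I) = -7 - I)
Z = ½ (Z = -1/(-2) = -1*(-½) = ½ ≈ 0.50000)
O(-28, 22)/(((Z*(-10))*(-10))) = (-7 - 1*22)/((((½)*(-10))*(-10))) = (-7 - 22)/((-5*(-10))) = -29/50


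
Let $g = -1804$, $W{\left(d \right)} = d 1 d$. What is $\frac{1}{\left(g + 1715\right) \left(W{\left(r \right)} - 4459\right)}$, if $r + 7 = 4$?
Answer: $\frac{1}{396050} \approx 2.5249 \cdot 10^{-6}$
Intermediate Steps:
$r = -3$ ($r = -7 + 4 = -3$)
$W{\left(d \right)} = d^{2}$ ($W{\left(d \right)} = d d = d^{2}$)
$\frac{1}{\left(g + 1715\right) \left(W{\left(r \right)} - 4459\right)} = \frac{1}{\left(-1804 + 1715\right) \left(\left(-3\right)^{2} - 4459\right)} = \frac{1}{\left(-89\right) \left(9 - 4459\right)} = \frac{1}{\left(-89\right) \left(-4450\right)} = \frac{1}{396050}$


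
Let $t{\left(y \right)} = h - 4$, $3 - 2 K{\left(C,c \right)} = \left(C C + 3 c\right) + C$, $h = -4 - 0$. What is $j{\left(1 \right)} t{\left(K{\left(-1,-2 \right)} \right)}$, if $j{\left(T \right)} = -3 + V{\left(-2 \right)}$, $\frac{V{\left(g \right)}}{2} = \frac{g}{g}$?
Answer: $8$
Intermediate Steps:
$h = -4$ ($h = -4 + 0 = -4$)
$V{\left(g \right)} = 2$ ($V{\left(g \right)} = 2 \frac{g}{g} = 2 \cdot 1 = 2$)
$K{\left(C,c \right)} = \frac{3}{2} - \frac{3 c}{2} - \frac{C}{2} - \frac{C^{2}}{2}$ ($K{\left(C,c \right)} = \frac{3}{2} - \frac{\left(C C + 3 c\right) + C}{2} = \frac{3}{2} - \frac{\left(C^{2} + 3 c\right) + C}{2} = \frac{3}{2} - \frac{C + C^{2} + 3 c}{2} = \frac{3}{2} - \left(\frac{C}{2} + \frac{C^{2}}{2} + \frac{3 c}{2}\right) = \frac{3}{2} - \frac{3 c}{2} - \frac{C}{2} - \frac{C^{2}}{2}$)
$j{\left(T \right)} = -1$ ($j{\left(T \right)} = -3 + 2 = -1$)
$t{\left(y \right)} = -8$ ($t{\left(y \right)} = -4 - 4 = -8$)
$j{\left(1 \right)} t{\left(K{\left(-1,-2 \right)} \right)} = \left(-1\right) \left(-8\right) = 8$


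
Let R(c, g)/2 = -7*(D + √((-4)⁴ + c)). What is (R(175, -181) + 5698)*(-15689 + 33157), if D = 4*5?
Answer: 94641624 - 244552*√431 ≈ 8.9565e+7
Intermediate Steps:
D = 20
R(c, g) = -280 - 14*√(256 + c) (R(c, g) = 2*(-7*(20 + √((-4)⁴ + c))) = 2*(-7*(20 + √(256 + c))) = 2*(-140 - 7*√(256 + c)) = -280 - 14*√(256 + c))
(R(175, -181) + 5698)*(-15689 + 33157) = ((-280 - 14*√(256 + 175)) + 5698)*(-15689 + 33157) = ((-280 - 14*√431) + 5698)*17468 = (5418 - 14*√431)*17468 = 94641624 - 244552*√431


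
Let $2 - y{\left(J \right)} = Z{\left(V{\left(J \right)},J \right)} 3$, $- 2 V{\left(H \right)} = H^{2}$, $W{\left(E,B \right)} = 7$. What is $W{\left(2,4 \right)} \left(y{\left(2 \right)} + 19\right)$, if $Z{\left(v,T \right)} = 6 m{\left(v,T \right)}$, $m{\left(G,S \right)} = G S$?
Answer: $651$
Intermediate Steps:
$V{\left(H \right)} = - \frac{H^{2}}{2}$
$Z{\left(v,T \right)} = 6 T v$ ($Z{\left(v,T \right)} = 6 v T = 6 T v$)
$y{\left(J \right)} = 2 + 9 J^{3}$ ($y{\left(J \right)} = 2 - 6 J \left(- \frac{J^{2}}{2}\right) 3 = 2 - - 3 J^{3} \cdot 3 = 2 - - 9 J^{3} = 2 + 9 J^{3}$)
$W{\left(2,4 \right)} \left(y{\left(2 \right)} + 19\right) = 7 \left(\left(2 + 9 \cdot 2^{3}\right) + 19\right) = 7 \left(\left(2 + 9 \cdot 8\right) + 19\right) = 7 \left(\left(2 + 72\right) + 19\right) = 7 \left(74 + 19\right) = 7 \cdot 93 = 651$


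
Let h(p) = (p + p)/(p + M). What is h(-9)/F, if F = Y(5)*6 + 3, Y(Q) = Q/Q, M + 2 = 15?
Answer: -½ ≈ -0.50000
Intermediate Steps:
M = 13 (M = -2 + 15 = 13)
Y(Q) = 1
F = 9 (F = 1*6 + 3 = 6 + 3 = 9)
h(p) = 2*p/(13 + p) (h(p) = (p + p)/(p + 13) = (2*p)/(13 + p) = 2*p/(13 + p))
h(-9)/F = (2*(-9)/(13 - 9))/9 = (2*(-9)/4)*(⅑) = (2*(-9)*(¼))*(⅑) = -9/2*⅑ = -½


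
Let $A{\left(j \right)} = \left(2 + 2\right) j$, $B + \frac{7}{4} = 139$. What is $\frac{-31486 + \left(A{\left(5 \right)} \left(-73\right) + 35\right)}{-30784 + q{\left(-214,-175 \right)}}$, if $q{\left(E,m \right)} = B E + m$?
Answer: $\frac{65822}{120661} \approx 0.54551$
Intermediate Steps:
$B = \frac{549}{4}$ ($B = - \frac{7}{4} + 139 = \frac{549}{4} \approx 137.25$)
$A{\left(j \right)} = 4 j$
$q{\left(E,m \right)} = m + \frac{549 E}{4}$ ($q{\left(E,m \right)} = \frac{549 E}{4} + m = m + \frac{549 E}{4}$)
$\frac{-31486 + \left(A{\left(5 \right)} \left(-73\right) + 35\right)}{-30784 + q{\left(-214,-175 \right)}} = \frac{-31486 + \left(4 \cdot 5 \left(-73\right) + 35\right)}{-30784 + \left(-175 + \frac{549}{4} \left(-214\right)\right)} = \frac{-31486 + \left(20 \left(-73\right) + 35\right)}{-30784 - \frac{59093}{2}} = \frac{-31486 + \left(-1460 + 35\right)}{-30784 - \frac{59093}{2}} = \frac{-31486 - 1425}{- \frac{120661}{2}} = \left(-32911\right) \left(- \frac{2}{120661}\right) = \frac{65822}{120661}$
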